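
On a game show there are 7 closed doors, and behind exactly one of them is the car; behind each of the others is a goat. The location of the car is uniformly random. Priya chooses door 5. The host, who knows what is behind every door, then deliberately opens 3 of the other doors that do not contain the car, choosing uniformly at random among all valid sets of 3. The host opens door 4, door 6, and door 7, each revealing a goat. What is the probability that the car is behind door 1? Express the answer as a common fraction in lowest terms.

2/7

Apply Bayes' rule, conditioning on where the car actually is.
If it is behind any of doors 1, 2, and 3 (prior 1/7 each): the host has 10 equally likely choices, so probability 1/10; weight (1/7)·(1/10) = 1/70 each.
If it is behind any of doors 4, 6, and 7 (prior 1/7 each): that door was opened and seen not to hold the prize — ruled out; weight (1/7)·0 = 0 each.
If it is behind door 5 (prior 1/7): the host has 20 equally likely choices, so probability 1/20; weight (1/7)·(1/20) = 1/140.
The weights sum to 1/20.
So P(the car behind door 1 | the host opened door 4, door 6, and door 7) = (1/70) / (1/20) = 2/7.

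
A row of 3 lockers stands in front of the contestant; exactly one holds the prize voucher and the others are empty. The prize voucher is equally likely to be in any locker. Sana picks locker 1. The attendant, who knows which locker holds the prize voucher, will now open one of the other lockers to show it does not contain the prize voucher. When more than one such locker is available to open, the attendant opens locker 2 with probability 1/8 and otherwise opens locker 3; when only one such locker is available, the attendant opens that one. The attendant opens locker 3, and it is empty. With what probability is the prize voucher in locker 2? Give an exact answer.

Apply Bayes' rule, conditioning on where the prize voucher actually is.
If it is in locker 1 (prior 1/3): locker 2 is available but not opened, probability 7/8; weight (1/3)·(7/8) = 7/24.
If it is in locker 2 (prior 1/3): only locker 3 is available, probability 1; weight (1/3)·1 = 1/3.
If it is in locker 3 (prior 1/3): the attendant opened locker 3, so this case is ruled out; weight (1/3)·0 = 0.
The weights sum to 5/8.
So P(the prize voucher in locker 2 | the attendant opened locker 3) = (1/3) / (5/8) = 8/15.

8/15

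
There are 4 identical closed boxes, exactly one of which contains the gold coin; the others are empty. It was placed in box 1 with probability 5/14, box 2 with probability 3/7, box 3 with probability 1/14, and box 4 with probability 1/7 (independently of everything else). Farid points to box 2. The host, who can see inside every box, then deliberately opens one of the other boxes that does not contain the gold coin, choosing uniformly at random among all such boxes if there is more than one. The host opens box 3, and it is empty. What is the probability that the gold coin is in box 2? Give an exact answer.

4/11

Apply Bayes' rule, conditioning on where the gold coin actually is.
If it is in box 1 (prior 5/14): the host has 2 equally likely choices, so probability 1/2; weight (5/14)·(1/2) = 5/28.
If it is in box 2 (prior 3/7): the host has 3 equally likely choices, so probability 1/3; weight (3/7)·(1/3) = 1/7.
If it is in box 3 (prior 1/14): the host opened box 3, so this case is ruled out; weight (1/14)·0 = 0.
If it is in box 4 (prior 1/7): the host has 2 equally likely choices, so probability 1/2; weight (1/7)·(1/2) = 1/14.
The weights sum to 11/28.
So P(the gold coin in box 2 | the host opened box 3) = (1/7) / (11/28) = 4/11.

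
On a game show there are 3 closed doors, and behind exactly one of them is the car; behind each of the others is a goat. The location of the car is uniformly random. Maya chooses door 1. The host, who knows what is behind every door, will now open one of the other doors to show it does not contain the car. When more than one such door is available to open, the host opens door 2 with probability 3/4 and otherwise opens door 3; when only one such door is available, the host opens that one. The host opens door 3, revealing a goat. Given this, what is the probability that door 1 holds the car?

1/5

Consider each possible location of the car in turn.
If it is behind door 1 (prior 1/3): door 2 is available but not opened, probability 1/4; weight (1/3)·(1/4) = 1/12.
If it is behind door 2 (prior 1/3): only door 3 is available, probability 1; weight (1/3)·1 = 1/3.
If it is behind door 3 (prior 1/3): the host opened door 3, so this case is ruled out; weight (1/3)·0 = 0.
The weights sum to 5/12.
So P(the car behind door 1 | the host opened door 3) = (1/12) / (5/12) = 1/5.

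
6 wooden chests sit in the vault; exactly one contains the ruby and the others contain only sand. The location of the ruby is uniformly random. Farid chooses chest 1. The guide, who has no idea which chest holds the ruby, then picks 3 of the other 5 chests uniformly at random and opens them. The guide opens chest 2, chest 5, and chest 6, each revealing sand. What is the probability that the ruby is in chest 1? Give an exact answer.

Because the guide chose which chests to open without knowing where the ruby is, the choice is independent of the prize location. Learning that none of the 3 opened chests holds the ruby simply rules out those 3 locations and leaves the remaining 3 chests still equally likely by symmetry.
So P(the ruby in chest 1) = 1/3.

1/3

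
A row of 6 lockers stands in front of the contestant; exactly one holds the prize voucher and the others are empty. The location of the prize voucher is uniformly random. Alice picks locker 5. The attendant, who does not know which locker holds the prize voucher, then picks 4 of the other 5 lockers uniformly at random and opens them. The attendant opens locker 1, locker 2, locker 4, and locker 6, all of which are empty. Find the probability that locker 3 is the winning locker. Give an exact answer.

1/2

Consider each possible location of the prize voucher in turn.
If it is in any of lockers 1, 2, 4, and 6 (prior 1/6 each): that locker was opened and seen not to hold the prize — ruled out; weight (1/6)·0 = 0 each.
If it is in either of lockers 3 and 5 (prior 1/6 each): the attendant picks exactly this set with probability 1/5 regardless, and none is the prize; weight (1/6)·(1/5) = 1/30 each.
The weights sum to 1/15.
So P(the prize voucher in locker 3 | the attendant opened locker 1, locker 2, locker 4, and locker 6) = (1/30) / (1/15) = 1/2.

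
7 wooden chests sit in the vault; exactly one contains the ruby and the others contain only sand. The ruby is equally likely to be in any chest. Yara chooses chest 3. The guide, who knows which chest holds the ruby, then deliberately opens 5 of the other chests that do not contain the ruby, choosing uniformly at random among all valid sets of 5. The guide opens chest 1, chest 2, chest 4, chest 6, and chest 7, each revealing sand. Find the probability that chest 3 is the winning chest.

Condition on the true location of the ruby.
If it is in any of chests 1, 2, 4, 6, and 7 (prior 1/7 each): that chest was opened and seen not to hold the prize — ruled out; weight (1/7)·0 = 0 each.
If it is in chest 3 (prior 1/7): the guide has 6 equally likely choices, so probability 1/6; weight (1/7)·(1/6) = 1/42.
If it is in chest 5 (prior 1/7): the guide has no choice, probability 1; weight (1/7)·1 = 1/7.
The weights sum to 1/6.
So P(the ruby in chest 3 | the guide opened chest 1, chest 2, chest 4, chest 6, and chest 7) = (1/42) / (1/6) = 1/7.

1/7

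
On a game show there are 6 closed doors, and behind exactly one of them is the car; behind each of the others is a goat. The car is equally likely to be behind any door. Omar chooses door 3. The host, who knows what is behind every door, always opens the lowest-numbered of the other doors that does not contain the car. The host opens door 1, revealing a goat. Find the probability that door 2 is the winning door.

1/5

Condition on the true location of the car.
If it is behind door 1 (prior 1/6): the host opened door 1, so this case is ruled out; weight (1/6)·0 = 0.
If it is behind any of doors 2, 3, 4, 5, and 6 (prior 1/6 each): door 1 is the lowest-numbered option available, probability 1; weight (1/6)·1 = 1/6 each.
The weights sum to 5/6.
So P(the car behind door 2 | the host opened door 1) = (1/6) / (5/6) = 1/5.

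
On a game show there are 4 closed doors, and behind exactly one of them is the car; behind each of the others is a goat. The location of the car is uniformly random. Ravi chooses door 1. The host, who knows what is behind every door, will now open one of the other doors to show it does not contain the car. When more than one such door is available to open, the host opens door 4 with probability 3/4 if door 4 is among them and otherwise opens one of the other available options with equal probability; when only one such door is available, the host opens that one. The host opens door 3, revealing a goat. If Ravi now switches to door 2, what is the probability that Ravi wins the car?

Apply Bayes' rule, conditioning on where the car actually is.
If it is behind door 1 (prior 1/4): door 4 is available but not opened; door 3 gets probability (1 − 3/4)/2 = 1/8; weight (1/4)·(1/8) = 1/32.
If it is behind door 2 (prior 1/4): door 4 is available but not opened, probability 1/4; weight (1/4)·(1/4) = 1/16.
If it is behind door 3 (prior 1/4): the host opened door 3, so this case is ruled out; weight (1/4)·0 = 0.
If it is behind door 4 (prior 1/4): door 4 holds the prize so is unavailable; the host chooses uniformly among the 2 others, probability 1/2; weight (1/4)·(1/2) = 1/8.
The weights sum to 7/32.
So P(the car behind door 2 | the host opened door 3) = (1/16) / (7/32) = 2/7.

2/7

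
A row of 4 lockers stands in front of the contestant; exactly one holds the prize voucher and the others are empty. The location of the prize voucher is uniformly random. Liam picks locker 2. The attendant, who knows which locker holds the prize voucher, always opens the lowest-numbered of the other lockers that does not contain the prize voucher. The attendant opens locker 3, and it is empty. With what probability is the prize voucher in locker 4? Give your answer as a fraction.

Condition on the true location of the prize voucher.
If it is in locker 1 (prior 1/4): locker 3 is the lowest-numbered option available, probability 1; weight (1/4)·1 = 1/4.
If it is in either of lockers 2 and 4 (prior 1/4 each): the attendant would have opened locker 1 instead, probability 0; weight (1/4)·0 = 0 each.
If it is in locker 3 (prior 1/4): the attendant opened locker 3, so this case is ruled out; weight (1/4)·0 = 0.
The weights sum to 1/4.
So P(the prize voucher in locker 4 | the attendant opened locker 3) = 0 / (1/4) = 0.

0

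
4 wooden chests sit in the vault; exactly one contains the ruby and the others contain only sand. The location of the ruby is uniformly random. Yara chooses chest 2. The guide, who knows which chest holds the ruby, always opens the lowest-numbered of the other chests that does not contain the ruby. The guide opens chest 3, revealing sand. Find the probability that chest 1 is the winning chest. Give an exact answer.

Condition on the true location of the ruby.
If it is in chest 1 (prior 1/4): chest 3 is the lowest-numbered option available, probability 1; weight (1/4)·1 = 1/4.
If it is in either of chests 2 and 4 (prior 1/4 each): the guide would have opened chest 1 instead, probability 0; weight (1/4)·0 = 0 each.
If it is in chest 3 (prior 1/4): the guide opened chest 3, so this case is ruled out; weight (1/4)·0 = 0.
The weights sum to 1/4.
So P(the ruby in chest 1 | the guide opened chest 3) = (1/4) / (1/4) = 1.

1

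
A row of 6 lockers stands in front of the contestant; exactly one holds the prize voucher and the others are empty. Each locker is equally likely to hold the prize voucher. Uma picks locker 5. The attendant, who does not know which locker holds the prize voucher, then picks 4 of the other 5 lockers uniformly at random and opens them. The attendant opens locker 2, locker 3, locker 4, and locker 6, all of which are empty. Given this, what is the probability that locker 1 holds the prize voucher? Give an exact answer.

Consider each possible location of the prize voucher in turn.
If it is in either of lockers 1 and 5 (prior 1/6 each): the attendant picks exactly this set with probability 1/5 regardless, and none is the prize; weight (1/6)·(1/5) = 1/30 each.
If it is in any of lockers 2, 3, 4, and 6 (prior 1/6 each): that locker was opened and seen not to hold the prize — ruled out; weight (1/6)·0 = 0 each.
The weights sum to 1/15.
So P(the prize voucher in locker 1 | the attendant opened locker 2, locker 3, locker 4, and locker 6) = (1/30) / (1/15) = 1/2.

1/2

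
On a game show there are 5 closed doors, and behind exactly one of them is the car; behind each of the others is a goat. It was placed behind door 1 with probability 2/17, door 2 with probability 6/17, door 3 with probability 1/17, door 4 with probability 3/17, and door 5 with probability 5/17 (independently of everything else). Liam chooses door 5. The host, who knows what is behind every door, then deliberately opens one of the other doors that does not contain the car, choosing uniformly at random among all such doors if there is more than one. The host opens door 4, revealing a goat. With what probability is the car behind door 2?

8/17

Consider each possible location of the car in turn.
If it is behind door 1 (prior 2/17): the host has 3 equally likely choices, so probability 1/3; weight (2/17)·(1/3) = 2/51.
If it is behind door 2 (prior 6/17): the host has 3 equally likely choices, so probability 1/3; weight (6/17)·(1/3) = 2/17.
If it is behind door 3 (prior 1/17): the host has 3 equally likely choices, so probability 1/3; weight (1/17)·(1/3) = 1/51.
If it is behind door 4 (prior 3/17): the host opened door 4, so this case is ruled out; weight (3/17)·0 = 0.
If it is behind door 5 (prior 5/17): the host has 4 equally likely choices, so probability 1/4; weight (5/17)·(1/4) = 5/68.
The weights sum to 1/4.
So P(the car behind door 2 | the host opened door 4) = (2/17) / (1/4) = 8/17.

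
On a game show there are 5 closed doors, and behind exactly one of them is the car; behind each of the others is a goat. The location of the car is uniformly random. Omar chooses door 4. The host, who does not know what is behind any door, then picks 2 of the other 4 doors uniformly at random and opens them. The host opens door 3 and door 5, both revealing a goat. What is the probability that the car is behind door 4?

Consider each possible location of the car in turn.
If it is behind any of doors 1, 2, and 4 (prior 1/5 each): the host picks exactly this set with probability 1/6 regardless, and none is the prize; weight (1/5)·(1/6) = 1/30 each.
If it is behind either of doors 3 and 5 (prior 1/5 each): that door was opened and seen not to hold the prize — ruled out; weight (1/5)·0 = 0 each.
The weights sum to 1/10.
So P(the car behind door 4 | the host opened door 3 and door 5) = (1/30) / (1/10) = 1/3.

1/3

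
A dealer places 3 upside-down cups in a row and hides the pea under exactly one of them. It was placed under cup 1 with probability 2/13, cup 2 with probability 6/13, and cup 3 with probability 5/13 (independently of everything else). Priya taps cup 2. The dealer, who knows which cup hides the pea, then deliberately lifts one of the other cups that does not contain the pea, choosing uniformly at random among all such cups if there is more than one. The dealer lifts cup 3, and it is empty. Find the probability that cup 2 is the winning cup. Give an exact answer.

3/5

Apply Bayes' rule, conditioning on where the pea actually is.
If it is under cup 1 (prior 2/13): the dealer has no choice, probability 1; weight (2/13)·1 = 2/13.
If it is under cup 2 (prior 6/13): the dealer has 2 equally likely choices, so probability 1/2; weight (6/13)·(1/2) = 3/13.
If it is under cup 3 (prior 5/13): the dealer opened cup 3, so this case is ruled out; weight (5/13)·0 = 0.
The weights sum to 5/13.
So P(the pea under cup 2 | the dealer opened cup 3) = (3/13) / (5/13) = 3/5.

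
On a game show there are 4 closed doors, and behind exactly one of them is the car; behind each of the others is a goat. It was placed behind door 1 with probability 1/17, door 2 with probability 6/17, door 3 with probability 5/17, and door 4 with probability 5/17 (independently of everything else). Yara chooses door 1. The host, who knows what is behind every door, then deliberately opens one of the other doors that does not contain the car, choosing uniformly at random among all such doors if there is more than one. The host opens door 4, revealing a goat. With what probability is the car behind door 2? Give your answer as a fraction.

Condition on the true location of the car.
If it is behind door 1 (prior 1/17): the host has 3 equally likely choices, so probability 1/3; weight (1/17)·(1/3) = 1/51.
If it is behind door 2 (prior 6/17): the host has 2 equally likely choices, so probability 1/2; weight (6/17)·(1/2) = 3/17.
If it is behind door 3 (prior 5/17): the host has 2 equally likely choices, so probability 1/2; weight (5/17)·(1/2) = 5/34.
If it is behind door 4 (prior 5/17): the host opened door 4, so this case is ruled out; weight (5/17)·0 = 0.
The weights sum to 35/102.
So P(the car behind door 2 | the host opened door 4) = (3/17) / (35/102) = 18/35.

18/35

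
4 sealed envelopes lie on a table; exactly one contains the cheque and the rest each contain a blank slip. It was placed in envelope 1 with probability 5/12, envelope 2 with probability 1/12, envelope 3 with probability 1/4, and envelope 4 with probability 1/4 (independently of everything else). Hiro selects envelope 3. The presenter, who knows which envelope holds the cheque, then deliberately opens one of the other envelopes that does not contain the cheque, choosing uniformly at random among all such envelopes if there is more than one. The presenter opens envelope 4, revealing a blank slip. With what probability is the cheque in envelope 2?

Condition on the true location of the cheque.
If it is in envelope 1 (prior 5/12): the presenter has 2 equally likely choices, so probability 1/2; weight (5/12)·(1/2) = 5/24.
If it is in envelope 2 (prior 1/12): the presenter has 2 equally likely choices, so probability 1/2; weight (1/12)·(1/2) = 1/24.
If it is in envelope 3 (prior 1/4): the presenter has 3 equally likely choices, so probability 1/3; weight (1/4)·(1/3) = 1/12.
If it is in envelope 4 (prior 1/4): the presenter opened envelope 4, so this case is ruled out; weight (1/4)·0 = 0.
The weights sum to 1/3.
So P(the cheque in envelope 2 | the presenter opened envelope 4) = (1/24) / (1/3) = 1/8.

1/8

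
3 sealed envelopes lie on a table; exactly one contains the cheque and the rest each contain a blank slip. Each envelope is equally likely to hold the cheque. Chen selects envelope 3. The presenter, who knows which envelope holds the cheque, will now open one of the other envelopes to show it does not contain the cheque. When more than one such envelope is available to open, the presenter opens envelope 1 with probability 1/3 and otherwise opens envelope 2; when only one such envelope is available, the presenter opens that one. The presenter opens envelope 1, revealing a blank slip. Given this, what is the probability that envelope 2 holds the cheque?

Apply Bayes' rule, conditioning on where the cheque actually is.
If it is in envelope 1 (prior 1/3): the presenter opened envelope 1, so this case is ruled out; weight (1/3)·0 = 0.
If it is in envelope 2 (prior 1/3): only envelope 1 is available, probability 1; weight (1/3)·1 = 1/3.
If it is in envelope 3 (prior 1/3): envelope 1 is available, opened with probability 1/3; weight (1/3)·(1/3) = 1/9.
The weights sum to 4/9.
So P(the cheque in envelope 2 | the presenter opened envelope 1) = (1/3) / (4/9) = 3/4.

3/4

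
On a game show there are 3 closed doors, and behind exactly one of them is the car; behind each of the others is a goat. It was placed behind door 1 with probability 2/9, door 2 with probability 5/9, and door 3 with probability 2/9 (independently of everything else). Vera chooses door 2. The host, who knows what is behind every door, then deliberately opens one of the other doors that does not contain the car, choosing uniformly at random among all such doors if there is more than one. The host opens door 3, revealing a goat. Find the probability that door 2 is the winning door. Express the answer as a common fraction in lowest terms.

Consider each possible location of the car in turn.
If it is behind door 1 (prior 2/9): the host has no choice, probability 1; weight (2/9)·1 = 2/9.
If it is behind door 2 (prior 5/9): the host has 2 equally likely choices, so probability 1/2; weight (5/9)·(1/2) = 5/18.
If it is behind door 3 (prior 2/9): the host opened door 3, so this case is ruled out; weight (2/9)·0 = 0.
The weights sum to 1/2.
So P(the car behind door 2 | the host opened door 3) = (5/18) / (1/2) = 5/9.

5/9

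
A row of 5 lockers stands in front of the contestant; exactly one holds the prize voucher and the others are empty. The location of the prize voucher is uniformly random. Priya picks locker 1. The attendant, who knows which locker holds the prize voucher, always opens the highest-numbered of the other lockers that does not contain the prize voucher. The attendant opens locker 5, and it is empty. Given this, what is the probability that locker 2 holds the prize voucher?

Consider each possible location of the prize voucher in turn.
If it is in any of lockers 1, 2, 3, and 4 (prior 1/5 each): locker 5 is the highest-numbered option available, probability 1; weight (1/5)·1 = 1/5 each.
If it is in locker 5 (prior 1/5): the attendant opened locker 5, so this case is ruled out; weight (1/5)·0 = 0.
The weights sum to 4/5.
So P(the prize voucher in locker 2 | the attendant opened locker 5) = (1/5) / (4/5) = 1/4.

1/4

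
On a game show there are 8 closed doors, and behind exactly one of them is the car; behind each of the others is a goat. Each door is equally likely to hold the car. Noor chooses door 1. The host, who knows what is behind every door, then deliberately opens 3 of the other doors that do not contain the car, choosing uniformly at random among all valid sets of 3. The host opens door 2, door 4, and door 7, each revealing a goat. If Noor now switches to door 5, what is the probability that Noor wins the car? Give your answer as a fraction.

Condition on the true location of the car.
If it is behind door 1 (prior 1/8): the host has 35 equally likely choices, so probability 1/35; weight (1/8)·(1/35) = 1/280.
If it is behind any of doors 2, 4, and 7 (prior 1/8 each): that door was opened and seen not to hold the prize — ruled out; weight (1/8)·0 = 0 each.
If it is behind any of doors 3, 5, 6, and 8 (prior 1/8 each): the host has 20 equally likely choices, so probability 1/20; weight (1/8)·(1/20) = 1/160 each.
The weights sum to 1/35.
So P(the car behind door 5 | the host opened door 2, door 4, and door 7) = (1/160) / (1/35) = 7/32.

7/32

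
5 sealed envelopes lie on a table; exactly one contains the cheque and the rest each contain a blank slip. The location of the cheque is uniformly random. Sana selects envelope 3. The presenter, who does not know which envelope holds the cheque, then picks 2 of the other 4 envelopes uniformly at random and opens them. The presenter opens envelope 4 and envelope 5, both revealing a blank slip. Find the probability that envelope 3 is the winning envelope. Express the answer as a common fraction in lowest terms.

1/3

Because the presenter chose which envelopes to open without knowing where the cheque is, the choice is independent of the prize location. Learning that none of the 2 opened envelopes holds the cheque simply rules out those 2 locations and leaves the remaining 3 envelopes still equally likely by symmetry.
So P(the cheque in envelope 3) = 1/3.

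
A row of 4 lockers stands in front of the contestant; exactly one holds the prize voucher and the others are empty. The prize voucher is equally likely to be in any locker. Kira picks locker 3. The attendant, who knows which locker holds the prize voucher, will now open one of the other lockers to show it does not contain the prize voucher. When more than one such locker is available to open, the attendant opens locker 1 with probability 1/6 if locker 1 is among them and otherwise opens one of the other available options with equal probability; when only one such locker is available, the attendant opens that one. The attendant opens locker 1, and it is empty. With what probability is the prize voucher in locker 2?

1/3

Condition on the true location of the prize voucher.
If it is in locker 1 (prior 1/4): the attendant opened locker 1, so this case is ruled out; weight (1/4)·0 = 0.
If it is in any of lockers 2, 3, and 4 (prior 1/4 each): locker 1 is available, opened with probability 1/6; weight (1/4)·(1/6) = 1/24 each.
The weights sum to 1/8.
So P(the prize voucher in locker 2 | the attendant opened locker 1) = (1/24) / (1/8) = 1/3.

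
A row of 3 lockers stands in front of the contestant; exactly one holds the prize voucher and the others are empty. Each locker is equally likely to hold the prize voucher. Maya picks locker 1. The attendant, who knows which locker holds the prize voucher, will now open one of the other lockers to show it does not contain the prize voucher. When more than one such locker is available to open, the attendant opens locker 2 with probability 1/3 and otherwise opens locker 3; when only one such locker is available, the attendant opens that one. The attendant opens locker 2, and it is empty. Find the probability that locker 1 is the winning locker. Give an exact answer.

1/4

Consider each possible location of the prize voucher in turn.
If it is in locker 1 (prior 1/3): locker 2 is available, opened with probability 1/3; weight (1/3)·(1/3) = 1/9.
If it is in locker 2 (prior 1/3): the attendant opened locker 2, so this case is ruled out; weight (1/3)·0 = 0.
If it is in locker 3 (prior 1/3): only locker 2 is available, probability 1; weight (1/3)·1 = 1/3.
The weights sum to 4/9.
So P(the prize voucher in locker 1 | the attendant opened locker 2) = (1/9) / (4/9) = 1/4.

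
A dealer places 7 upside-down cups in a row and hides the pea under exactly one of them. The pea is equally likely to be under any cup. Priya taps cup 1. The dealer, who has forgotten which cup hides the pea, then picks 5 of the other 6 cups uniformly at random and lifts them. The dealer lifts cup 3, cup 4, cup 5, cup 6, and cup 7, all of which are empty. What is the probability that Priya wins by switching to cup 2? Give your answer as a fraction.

Condition on the true location of the pea.
If it is under either of cups 1 and 2 (prior 1/7 each): the dealer picks exactly this set with probability 1/6 regardless, and none is the prize; weight (1/7)·(1/6) = 1/42 each.
If it is under any of cups 3, 4, 5, 6, and 7 (prior 1/7 each): that cup was opened and seen not to hold the prize — ruled out; weight (1/7)·0 = 0 each.
The weights sum to 1/21.
So P(the pea under cup 2 | the dealer opened cup 3, cup 4, cup 5, cup 6, and cup 7) = (1/42) / (1/21) = 1/2.

1/2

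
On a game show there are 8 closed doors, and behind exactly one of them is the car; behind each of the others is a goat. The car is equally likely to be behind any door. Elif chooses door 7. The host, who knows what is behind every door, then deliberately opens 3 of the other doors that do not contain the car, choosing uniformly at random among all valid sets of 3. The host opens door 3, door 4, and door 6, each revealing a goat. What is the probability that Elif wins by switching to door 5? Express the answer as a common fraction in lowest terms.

7/32

Apply Bayes' rule, conditioning on where the car actually is.
If it is behind any of doors 1, 2, 5, and 8 (prior 1/8 each): the host has 20 equally likely choices, so probability 1/20; weight (1/8)·(1/20) = 1/160 each.
If it is behind any of doors 3, 4, and 6 (prior 1/8 each): that door was opened and seen not to hold the prize — ruled out; weight (1/8)·0 = 0 each.
If it is behind door 7 (prior 1/8): the host has 35 equally likely choices, so probability 1/35; weight (1/8)·(1/35) = 1/280.
The weights sum to 1/35.
So P(the car behind door 5 | the host opened door 3, door 4, and door 6) = (1/160) / (1/35) = 7/32.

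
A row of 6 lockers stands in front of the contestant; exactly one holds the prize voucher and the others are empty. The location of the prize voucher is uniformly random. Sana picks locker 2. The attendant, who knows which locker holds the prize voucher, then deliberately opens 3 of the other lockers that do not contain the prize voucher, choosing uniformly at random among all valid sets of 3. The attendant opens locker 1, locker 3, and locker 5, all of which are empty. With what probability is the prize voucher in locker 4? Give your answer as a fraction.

5/12

Consider each possible location of the prize voucher in turn.
If it is in any of lockers 1, 3, and 5 (prior 1/6 each): that locker was opened and seen not to hold the prize — ruled out; weight (1/6)·0 = 0 each.
If it is in locker 2 (prior 1/6): the attendant has 10 equally likely choices, so probability 1/10; weight (1/6)·(1/10) = 1/60.
If it is in either of lockers 4 and 6 (prior 1/6 each): the attendant has 4 equally likely choices, so probability 1/4; weight (1/6)·(1/4) = 1/24 each.
The weights sum to 1/10.
So P(the prize voucher in locker 4 | the attendant opened locker 1, locker 3, and locker 5) = (1/24) / (1/10) = 5/12.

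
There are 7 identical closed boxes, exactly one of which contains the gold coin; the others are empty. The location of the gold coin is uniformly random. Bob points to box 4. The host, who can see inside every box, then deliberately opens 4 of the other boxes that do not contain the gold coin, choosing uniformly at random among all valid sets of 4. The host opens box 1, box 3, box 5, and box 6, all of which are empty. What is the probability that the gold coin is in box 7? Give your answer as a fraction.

3/7

Condition on the true location of the gold coin.
If it is in any of boxes 1, 3, 5, and 6 (prior 1/7 each): that box was opened and seen not to hold the prize — ruled out; weight (1/7)·0 = 0 each.
If it is in either of boxes 2 and 7 (prior 1/7 each): the host has 5 equally likely choices, so probability 1/5; weight (1/7)·(1/5) = 1/35 each.
If it is in box 4 (prior 1/7): the host has 15 equally likely choices, so probability 1/15; weight (1/7)·(1/15) = 1/105.
The weights sum to 1/15.
So P(the gold coin in box 7 | the host opened box 1, box 3, box 5, and box 6) = (1/35) / (1/15) = 3/7.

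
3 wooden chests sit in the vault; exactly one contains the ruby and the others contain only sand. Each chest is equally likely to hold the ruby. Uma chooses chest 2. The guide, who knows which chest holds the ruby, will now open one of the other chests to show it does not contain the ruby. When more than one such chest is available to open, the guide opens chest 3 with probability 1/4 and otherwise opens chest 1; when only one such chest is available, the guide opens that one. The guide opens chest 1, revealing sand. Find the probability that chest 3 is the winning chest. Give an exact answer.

4/7

Consider each possible location of the ruby in turn.
If it is in chest 1 (prior 1/3): the guide opened chest 1, so this case is ruled out; weight (1/3)·0 = 0.
If it is in chest 2 (prior 1/3): chest 3 is available but not opened, probability 3/4; weight (1/3)·(3/4) = 1/4.
If it is in chest 3 (prior 1/3): only chest 1 is available, probability 1; weight (1/3)·1 = 1/3.
The weights sum to 7/12.
So P(the ruby in chest 3 | the guide opened chest 1) = (1/3) / (7/12) = 4/7.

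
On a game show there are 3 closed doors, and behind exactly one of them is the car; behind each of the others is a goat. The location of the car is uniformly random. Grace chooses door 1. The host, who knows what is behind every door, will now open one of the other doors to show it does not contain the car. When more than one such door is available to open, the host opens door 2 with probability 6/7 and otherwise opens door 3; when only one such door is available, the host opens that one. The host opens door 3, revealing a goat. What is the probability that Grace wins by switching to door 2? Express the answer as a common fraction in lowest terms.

Consider each possible location of the car in turn.
If it is behind door 1 (prior 1/3): door 2 is available but not opened, probability 1/7; weight (1/3)·(1/7) = 1/21.
If it is behind door 2 (prior 1/3): only door 3 is available, probability 1; weight (1/3)·1 = 1/3.
If it is behind door 3 (prior 1/3): the host opened door 3, so this case is ruled out; weight (1/3)·0 = 0.
The weights sum to 8/21.
So P(the car behind door 2 | the host opened door 3) = (1/3) / (8/21) = 7/8.

7/8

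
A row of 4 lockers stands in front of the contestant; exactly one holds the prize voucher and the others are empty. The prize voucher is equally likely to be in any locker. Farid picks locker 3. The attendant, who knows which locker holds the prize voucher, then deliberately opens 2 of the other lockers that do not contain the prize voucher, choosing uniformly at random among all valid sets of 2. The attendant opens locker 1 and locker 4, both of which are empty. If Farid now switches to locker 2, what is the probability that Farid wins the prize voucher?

3/4

Apply Bayes' rule, conditioning on where the prize voucher actually is.
If it is in either of lockers 1 and 4 (prior 1/4 each): that locker was opened and seen not to hold the prize — ruled out; weight (1/4)·0 = 0 each.
If it is in locker 2 (prior 1/4): the attendant has no choice, probability 1; weight (1/4)·1 = 1/4.
If it is in locker 3 (prior 1/4): the attendant has 3 equally likely choices, so probability 1/3; weight (1/4)·(1/3) = 1/12.
The weights sum to 1/3.
So P(the prize voucher in locker 2 | the attendant opened locker 1 and locker 4) = (1/4) / (1/3) = 3/4.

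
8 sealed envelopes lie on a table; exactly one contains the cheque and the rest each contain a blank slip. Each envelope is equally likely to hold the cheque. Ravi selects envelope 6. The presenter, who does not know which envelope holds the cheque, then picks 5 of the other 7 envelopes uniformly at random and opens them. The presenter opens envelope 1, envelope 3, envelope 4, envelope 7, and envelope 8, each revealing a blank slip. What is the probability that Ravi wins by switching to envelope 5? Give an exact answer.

1/3

Condition on the true location of the cheque.
If it is in any of envelopes 1, 3, 4, 7, and 8 (prior 1/8 each): that envelope was opened and seen not to hold the prize — ruled out; weight (1/8)·0 = 0 each.
If it is in any of envelopes 2, 5, and 6 (prior 1/8 each): the presenter picks exactly this set with probability 1/21 regardless, and none is the prize; weight (1/8)·(1/21) = 1/168 each.
The weights sum to 1/56.
So P(the cheque in envelope 5 | the presenter opened envelope 1, envelope 3, envelope 4, envelope 7, and envelope 8) = (1/168) / (1/56) = 1/3.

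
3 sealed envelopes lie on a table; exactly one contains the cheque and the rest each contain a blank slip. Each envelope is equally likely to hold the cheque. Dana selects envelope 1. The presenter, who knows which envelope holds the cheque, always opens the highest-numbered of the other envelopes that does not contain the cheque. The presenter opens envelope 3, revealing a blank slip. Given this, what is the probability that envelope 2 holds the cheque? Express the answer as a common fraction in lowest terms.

Consider each possible location of the cheque in turn.
If it is in either of envelopes 1 and 2 (prior 1/3 each): envelope 3 is the highest-numbered option available, probability 1; weight (1/3)·1 = 1/3 each.
If it is in envelope 3 (prior 1/3): the presenter opened envelope 3, so this case is ruled out; weight (1/3)·0 = 0.
The weights sum to 2/3.
So P(the cheque in envelope 2 | the presenter opened envelope 3) = (1/3) / (2/3) = 1/2.

1/2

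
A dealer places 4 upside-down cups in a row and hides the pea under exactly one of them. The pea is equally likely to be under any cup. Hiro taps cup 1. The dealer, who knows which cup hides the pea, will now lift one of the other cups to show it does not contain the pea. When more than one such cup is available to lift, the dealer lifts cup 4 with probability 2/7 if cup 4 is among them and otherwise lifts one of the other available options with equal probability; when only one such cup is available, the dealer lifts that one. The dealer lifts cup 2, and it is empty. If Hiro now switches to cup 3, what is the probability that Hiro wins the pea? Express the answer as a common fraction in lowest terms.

Consider each possible location of the pea in turn.
If it is under cup 1 (prior 1/4): cup 4 is available but not opened; cup 2 gets probability (1 − 2/7)/2 = 5/14; weight (1/4)·(5/14) = 5/56.
If it is under cup 2 (prior 1/4): the dealer opened cup 2, so this case is ruled out; weight (1/4)·0 = 0.
If it is under cup 3 (prior 1/4): cup 4 is available but not opened, probability 5/7; weight (1/4)·(5/7) = 5/28.
If it is under cup 4 (prior 1/4): cup 4 holds the prize so is unavailable; the dealer chooses uniformly among the 2 others, probability 1/2; weight (1/4)·(1/2) = 1/8.
The weights sum to 11/28.
So P(the pea under cup 3 | the dealer opened cup 2) = (5/28) / (11/28) = 5/11.

5/11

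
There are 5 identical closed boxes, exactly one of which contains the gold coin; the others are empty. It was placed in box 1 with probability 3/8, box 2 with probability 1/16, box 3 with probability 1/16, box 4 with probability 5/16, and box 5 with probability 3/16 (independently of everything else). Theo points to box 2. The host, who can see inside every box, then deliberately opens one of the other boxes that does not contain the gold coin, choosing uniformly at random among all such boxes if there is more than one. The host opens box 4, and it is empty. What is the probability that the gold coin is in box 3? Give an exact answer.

Apply Bayes' rule, conditioning on where the gold coin actually is.
If it is in box 1 (prior 3/8): the host has 3 equally likely choices, so probability 1/3; weight (3/8)·(1/3) = 1/8.
If it is in box 2 (prior 1/16): the host has 4 equally likely choices, so probability 1/4; weight (1/16)·(1/4) = 1/64.
If it is in box 3 (prior 1/16): the host has 3 equally likely choices, so probability 1/3; weight (1/16)·(1/3) = 1/48.
If it is in box 4 (prior 5/16): the host opened box 4, so this case is ruled out; weight (5/16)·0 = 0.
If it is in box 5 (prior 3/16): the host has 3 equally likely choices, so probability 1/3; weight (3/16)·(1/3) = 1/16.
The weights sum to 43/192.
So P(the gold coin in box 3 | the host opened box 4) = (1/48) / (43/192) = 4/43.

4/43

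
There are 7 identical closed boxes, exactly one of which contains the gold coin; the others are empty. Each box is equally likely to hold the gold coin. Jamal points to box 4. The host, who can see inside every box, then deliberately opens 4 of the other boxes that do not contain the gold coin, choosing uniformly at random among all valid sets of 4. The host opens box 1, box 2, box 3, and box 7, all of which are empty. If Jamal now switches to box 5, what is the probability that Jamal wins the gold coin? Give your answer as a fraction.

Condition on the true location of the gold coin.
If it is in any of boxes 1, 2, 3, and 7 (prior 1/7 each): that box was opened and seen not to hold the prize — ruled out; weight (1/7)·0 = 0 each.
If it is in box 4 (prior 1/7): the host has 15 equally likely choices, so probability 1/15; weight (1/7)·(1/15) = 1/105.
If it is in either of boxes 5 and 6 (prior 1/7 each): the host has 5 equally likely choices, so probability 1/5; weight (1/7)·(1/5) = 1/35 each.
The weights sum to 1/15.
So P(the gold coin in box 5 | the host opened box 1, box 2, box 3, and box 7) = (1/35) / (1/15) = 3/7.

3/7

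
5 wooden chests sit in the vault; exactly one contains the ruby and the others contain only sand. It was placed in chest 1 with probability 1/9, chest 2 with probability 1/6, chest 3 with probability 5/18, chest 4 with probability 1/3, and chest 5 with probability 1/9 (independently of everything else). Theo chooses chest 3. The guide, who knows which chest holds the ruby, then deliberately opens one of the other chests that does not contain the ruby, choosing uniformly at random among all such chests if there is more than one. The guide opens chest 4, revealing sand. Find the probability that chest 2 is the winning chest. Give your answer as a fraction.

Condition on the true location of the ruby.
If it is in either of chests 1 and 5 (prior 1/9 each): the guide has 3 equally likely choices, so probability 1/3; weight (1/9)·(1/3) = 1/27 each.
If it is in chest 2 (prior 1/6): the guide has 3 equally likely choices, so probability 1/3; weight (1/6)·(1/3) = 1/18.
If it is in chest 3 (prior 5/18): the guide has 4 equally likely choices, so probability 1/4; weight (5/18)·(1/4) = 5/72.
If it is in chest 4 (prior 1/3): the guide opened chest 4, so this case is ruled out; weight (1/3)·0 = 0.
The weights sum to 43/216.
So P(the ruby in chest 2 | the guide opened chest 4) = (1/18) / (43/216) = 12/43.

12/43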